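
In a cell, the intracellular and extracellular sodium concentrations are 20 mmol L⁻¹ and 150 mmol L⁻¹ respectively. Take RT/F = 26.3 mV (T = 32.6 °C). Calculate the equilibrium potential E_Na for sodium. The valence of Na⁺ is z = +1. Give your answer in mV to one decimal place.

E = (26.3/z) · ln([Na⁺]_out/[Na⁺]_in) with z = +1.
= (26.3/1) · ln(150/20) = 26.30 · ln(7.5)
= 26.30 · (2.0149) = 52.99 mV

53.0 mV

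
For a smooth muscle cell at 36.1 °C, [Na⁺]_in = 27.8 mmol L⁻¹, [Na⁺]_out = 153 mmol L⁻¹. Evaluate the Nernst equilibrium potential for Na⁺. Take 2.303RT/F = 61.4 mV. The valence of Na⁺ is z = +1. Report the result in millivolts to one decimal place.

45.5 mV

E = (61.4/z) · log₁₀([Na⁺]_out/[Na⁺]_in) with z = +1.
= (61.4/1) · log₁₀(153/27.8) = 61.40 · log₁₀(5.504)
= 61.40 · (0.7406) = 45.48 mV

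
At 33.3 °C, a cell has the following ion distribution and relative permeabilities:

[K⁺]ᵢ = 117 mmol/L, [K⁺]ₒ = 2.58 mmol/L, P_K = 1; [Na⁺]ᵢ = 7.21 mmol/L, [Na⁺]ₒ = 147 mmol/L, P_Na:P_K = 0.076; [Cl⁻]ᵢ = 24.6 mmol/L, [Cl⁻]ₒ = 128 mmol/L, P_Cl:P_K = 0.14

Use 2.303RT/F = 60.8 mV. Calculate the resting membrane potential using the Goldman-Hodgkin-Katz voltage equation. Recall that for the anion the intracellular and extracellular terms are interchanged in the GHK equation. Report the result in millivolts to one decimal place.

-54.5 mV

Vm = 60.8 · log₁₀[(Σ P·[cation]ₒ + Σ P·[anion]ᵢ) / (Σ P·[cation]ᵢ + Σ P·[anion]ₒ)]
Numerator = 1×2.58 + 0.076×147 + 0.14×24.6 = 17.2
Denominator = 1×117 + 0.076×7.21 + 0.14×128 = 135.5
Vm = 60.8 · log₁₀(0.12694) = 60.8 × (-0.8964) = -54.50 mV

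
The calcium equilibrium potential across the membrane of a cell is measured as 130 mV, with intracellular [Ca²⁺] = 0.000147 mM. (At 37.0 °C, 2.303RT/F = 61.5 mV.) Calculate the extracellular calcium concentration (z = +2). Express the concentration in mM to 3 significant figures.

Nernst: E = (61.5/2) · log₁₀([out]/[in]), so log₁₀([out]/[in]) = 130.0 × 2 / 61.5 = 4.2276.
[out]/[in] = 10^(4.2276) = 1.689e+04.
[out] = 1.689e+04 × 0.000147 = 2.483 mM.

2.48 mM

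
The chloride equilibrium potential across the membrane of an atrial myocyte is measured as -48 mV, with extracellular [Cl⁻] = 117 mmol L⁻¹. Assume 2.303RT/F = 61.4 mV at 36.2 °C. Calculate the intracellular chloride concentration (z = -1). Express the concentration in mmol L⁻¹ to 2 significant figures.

19 mmol L⁻¹

Nernst: E = (61.4/-1) · log₁₀([out]/[in]), so log₁₀([out]/[in]) = -48.0 × -1 / 61.4 = 0.7818.
[out]/[in] = 10^(0.7818) = 6.05.
[in] = 117 / 6.05 = 19.34 mmol L⁻¹.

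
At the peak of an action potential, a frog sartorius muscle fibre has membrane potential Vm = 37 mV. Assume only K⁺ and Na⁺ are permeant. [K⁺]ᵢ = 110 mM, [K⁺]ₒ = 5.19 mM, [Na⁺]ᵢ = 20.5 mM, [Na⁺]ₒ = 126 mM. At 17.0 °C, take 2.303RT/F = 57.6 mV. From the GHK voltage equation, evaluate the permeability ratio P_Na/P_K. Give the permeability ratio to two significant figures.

13

Let α = P_Na/P_K. GHK: Vm = 57.6·log₁₀[(Kₒ + α·Naₒ)/(Kᵢ + α·Naᵢ)].
10^(Vm/57.6) = 10^(37.0/57.6) = 4.389
So 4.389·(Kᵢ + α·Naᵢ) = Kₒ + α·Naₒ → α = (4.389·110.0 − 5.19) / (126.0 − 4.389·20.5)
α = (482.8 − 5.19) / (126.0 − 89.97) = 477.6/36.03 = 13.26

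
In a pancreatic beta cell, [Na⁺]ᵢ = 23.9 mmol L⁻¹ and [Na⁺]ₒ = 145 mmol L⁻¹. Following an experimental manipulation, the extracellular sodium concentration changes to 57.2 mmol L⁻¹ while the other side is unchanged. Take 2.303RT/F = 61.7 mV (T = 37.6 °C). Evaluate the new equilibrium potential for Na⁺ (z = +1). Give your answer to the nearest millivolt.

After the shift: [Na⁺]_out = 57.2, [Na⁺]_in = 23.9 mmol L⁻¹.
E_new = (61.7/1)·log₁₀(57.2/23.9) = 61.70 · (0.3790) = 23.38 mV

23 mV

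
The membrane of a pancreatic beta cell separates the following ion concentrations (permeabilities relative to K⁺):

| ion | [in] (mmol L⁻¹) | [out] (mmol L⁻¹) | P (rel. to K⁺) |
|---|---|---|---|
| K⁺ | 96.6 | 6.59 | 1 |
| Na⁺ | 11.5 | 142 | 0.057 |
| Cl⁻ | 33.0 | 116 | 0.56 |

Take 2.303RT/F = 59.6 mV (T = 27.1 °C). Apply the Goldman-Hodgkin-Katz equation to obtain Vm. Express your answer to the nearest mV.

-41 mV

Vm = 59.6 · log₁₀[(Σ P·[cation]ₒ + Σ P·[anion]ᵢ) / (Σ P·[cation]ᵢ + Σ P·[anion]ₒ)]
Numerator = 1×6.59 + 0.057×142 + 0.56×33.0 = 33.16
Denominator = 1×96.6 + 0.057×11.5 + 0.56×116 = 162.2
Vm = 59.6 · log₁₀(0.20444) = 59.6 × (-0.6894) = -41.09 mV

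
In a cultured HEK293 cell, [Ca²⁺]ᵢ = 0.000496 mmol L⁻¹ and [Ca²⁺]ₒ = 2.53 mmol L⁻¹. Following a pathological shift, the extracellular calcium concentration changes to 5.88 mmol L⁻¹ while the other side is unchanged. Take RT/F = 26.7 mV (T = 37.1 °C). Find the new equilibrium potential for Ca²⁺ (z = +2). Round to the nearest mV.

After the shift: [Ca²⁺]_out = 5.88, [Ca²⁺]_in = 0.000496 mmol L⁻¹.
E_new = (26.7/2)·ln(5.88/0.000496) = 13.35 · (9.3805) = 125.23 mV

125 mV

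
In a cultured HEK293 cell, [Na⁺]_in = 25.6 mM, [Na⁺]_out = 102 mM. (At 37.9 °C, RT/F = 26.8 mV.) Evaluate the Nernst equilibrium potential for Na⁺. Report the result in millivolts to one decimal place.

E = (26.8/z) · ln([Na⁺]_out/[Na⁺]_in) with z = +1.
= (26.8/1) · ln(102/25.6) = 26.80 · ln(3.984)
= 26.80 · (1.3824) = 37.05 mV

37.0 mV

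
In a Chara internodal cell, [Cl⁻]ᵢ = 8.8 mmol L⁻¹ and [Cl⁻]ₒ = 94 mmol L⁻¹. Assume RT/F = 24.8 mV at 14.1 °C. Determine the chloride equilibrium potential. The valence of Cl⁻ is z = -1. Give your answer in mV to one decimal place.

-58.7 mV

E = (24.8/z) · ln([Cl⁻]_out/[Cl⁻]_in) with z = -1.
For an anion, dividing by z = -1 reverses the sign.
= (24.8/-1) · ln(94/8.8) = -24.80 · ln(10.68)
= -24.80 · (2.3685) = -58.74 mV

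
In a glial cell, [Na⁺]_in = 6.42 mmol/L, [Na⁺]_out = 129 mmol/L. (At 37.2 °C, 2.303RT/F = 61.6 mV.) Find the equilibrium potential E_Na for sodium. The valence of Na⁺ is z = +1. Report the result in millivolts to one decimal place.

80.3 mV

E = (61.6/z) · log₁₀([Na⁺]_out/[Na⁺]_in) with z = +1.
= (61.6/1) · log₁₀(129/6.42) = 61.60 · log₁₀(20.09)
= 61.60 · (1.3031) = 80.27 mV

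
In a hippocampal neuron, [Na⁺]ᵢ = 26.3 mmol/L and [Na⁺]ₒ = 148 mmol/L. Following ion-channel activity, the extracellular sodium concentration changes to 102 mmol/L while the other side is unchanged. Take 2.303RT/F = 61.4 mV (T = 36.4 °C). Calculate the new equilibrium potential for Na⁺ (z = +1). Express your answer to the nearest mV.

After the shift: [Na⁺]_out = 102, [Na⁺]_in = 26.3 mmol/L.
E_new = (61.4/1)·log₁₀(102/26.3) = 61.40 · (0.5886) = 36.14 mV

36 mV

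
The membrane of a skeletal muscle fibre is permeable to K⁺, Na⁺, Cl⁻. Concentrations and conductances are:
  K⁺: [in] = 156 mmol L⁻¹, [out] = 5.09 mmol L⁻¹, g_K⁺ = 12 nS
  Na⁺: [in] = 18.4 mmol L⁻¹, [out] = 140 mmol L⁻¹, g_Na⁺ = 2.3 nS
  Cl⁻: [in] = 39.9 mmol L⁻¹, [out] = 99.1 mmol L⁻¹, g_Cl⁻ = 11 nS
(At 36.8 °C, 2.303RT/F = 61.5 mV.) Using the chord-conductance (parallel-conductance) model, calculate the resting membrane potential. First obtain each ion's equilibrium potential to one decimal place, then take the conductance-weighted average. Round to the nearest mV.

E_K⁺ = (61.5/1)·log₁₀(5.09/156) = -91.4 mV
E_Na⁺ = (61.5/1)·log₁₀(140/18.4) = 54.2 mV
E_Cl⁻ = (61.5/-1)·log₁₀(99.1/39.9) = -24.3 mV
Vm = (Σ gᵢEᵢ)/(Σ gᵢ) = (12·-91.4 + 2.3·54.2 + 11·-24.3) / (12 + 2.3 + 11)
= -1239.44 / 25.3 = -48.99 mV

-49 mV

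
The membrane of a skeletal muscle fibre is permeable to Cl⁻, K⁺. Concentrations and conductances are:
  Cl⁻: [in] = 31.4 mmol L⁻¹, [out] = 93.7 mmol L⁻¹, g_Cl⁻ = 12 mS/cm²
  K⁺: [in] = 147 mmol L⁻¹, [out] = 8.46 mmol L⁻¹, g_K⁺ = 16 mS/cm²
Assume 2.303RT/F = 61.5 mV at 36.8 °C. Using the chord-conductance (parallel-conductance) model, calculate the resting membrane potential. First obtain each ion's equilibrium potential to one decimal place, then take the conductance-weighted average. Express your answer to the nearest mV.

-56 mV

E_Cl⁻ = (61.5/-1)·log₁₀(93.7/31.4) = -29.2 mV
E_K⁺ = (61.5/1)·log₁₀(8.46/147) = -76.3 mV
Vm = (Σ gᵢEᵢ)/(Σ gᵢ) = (12·-29.2 + 16·-76.3) / (12 + 16)
= -1571.20 / 28 = -56.11 mV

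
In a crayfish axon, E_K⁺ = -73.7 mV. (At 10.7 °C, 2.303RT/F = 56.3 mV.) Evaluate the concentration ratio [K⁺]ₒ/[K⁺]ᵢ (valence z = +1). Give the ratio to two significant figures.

log₁₀([out]/[in]) = E·z/(56.3) = -73.7 × 1 / 56.3 = -1.3091
[out]/[in] = 10^(-1.3091) = 0.04908

0.049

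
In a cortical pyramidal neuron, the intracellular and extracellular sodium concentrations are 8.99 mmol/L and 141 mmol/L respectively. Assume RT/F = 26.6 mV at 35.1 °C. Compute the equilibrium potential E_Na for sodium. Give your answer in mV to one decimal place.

73.2 mV

E = (26.6/z) · ln([Na⁺]_out/[Na⁺]_in) with z = +1.
= (26.6/1) · ln(141/8.99) = 26.60 · ln(15.68)
= 26.60 · (2.7526) = 73.22 mV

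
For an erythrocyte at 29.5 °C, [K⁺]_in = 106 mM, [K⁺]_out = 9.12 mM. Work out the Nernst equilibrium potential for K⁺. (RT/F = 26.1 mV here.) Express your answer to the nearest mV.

E = (26.1/z) · ln([K⁺]_out/[K⁺]_in) with z = +1.
= (26.1/1) · ln(9.12/106) = 26.10 · ln(0.08604)
= 26.10 · (-2.4530) = -64.02 mV

-64 mV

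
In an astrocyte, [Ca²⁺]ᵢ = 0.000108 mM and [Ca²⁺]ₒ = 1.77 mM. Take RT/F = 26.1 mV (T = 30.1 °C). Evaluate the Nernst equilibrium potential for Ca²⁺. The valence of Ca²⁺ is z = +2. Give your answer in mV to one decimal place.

E = (26.1/z) · ln([Ca²⁺]_out/[Ca²⁺]_in) with z = +2.
= (26.1/2) · ln(1.77/0.000108) = 13.05 · ln(1.639e+04)
= 13.05 · (9.7044) = 126.64 mV

126.6 mV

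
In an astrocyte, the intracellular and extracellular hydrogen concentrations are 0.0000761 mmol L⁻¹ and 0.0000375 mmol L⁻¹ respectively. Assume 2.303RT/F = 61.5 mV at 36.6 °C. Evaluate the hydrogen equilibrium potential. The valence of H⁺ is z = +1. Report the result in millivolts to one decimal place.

E = (61.5/z) · log₁₀([H⁺]_out/[H⁺]_in) with z = +1.
= (61.5/1) · log₁₀(0.0000375/0.0000761) = 61.50 · log₁₀(0.4928)
= 61.50 · (-0.3074) = -18.90 mV

-18.9 mV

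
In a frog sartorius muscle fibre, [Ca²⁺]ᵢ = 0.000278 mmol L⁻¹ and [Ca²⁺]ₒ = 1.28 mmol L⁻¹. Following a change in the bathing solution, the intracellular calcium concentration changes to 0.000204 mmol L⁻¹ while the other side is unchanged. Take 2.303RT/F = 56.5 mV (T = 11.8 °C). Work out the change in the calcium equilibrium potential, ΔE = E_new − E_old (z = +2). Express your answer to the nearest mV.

E_old = (56.5/2)·log₁₀(1.28/0.000278) = 103.48 mV
E_new = (56.5/2)·log₁₀(1.28/0.000204) = 107.28 mV
ΔE = 107.28 − (103.48) = 3.80 mV

4 mV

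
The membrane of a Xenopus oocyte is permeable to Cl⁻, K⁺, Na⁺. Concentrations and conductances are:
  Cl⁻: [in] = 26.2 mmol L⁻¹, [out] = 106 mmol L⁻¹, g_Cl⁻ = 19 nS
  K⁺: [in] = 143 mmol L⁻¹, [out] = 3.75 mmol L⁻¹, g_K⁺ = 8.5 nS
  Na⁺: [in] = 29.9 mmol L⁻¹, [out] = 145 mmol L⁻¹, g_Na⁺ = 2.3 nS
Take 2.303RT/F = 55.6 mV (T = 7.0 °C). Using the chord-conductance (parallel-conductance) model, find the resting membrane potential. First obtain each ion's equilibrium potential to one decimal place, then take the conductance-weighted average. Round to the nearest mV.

E_Cl⁻ = (55.6/-1)·log₁₀(106/26.2) = -33.7 mV
E_K⁺ = (55.6/1)·log₁₀(3.75/143) = -87.9 mV
E_Na⁺ = (55.6/1)·log₁₀(145/29.9) = 38.1 mV
Vm = (Σ gᵢEᵢ)/(Σ gᵢ) = (19·-33.7 + 8.5·-87.9 + 2.3·38.1) / (19 + 8.5 + 2.3)
= -1299.82 / 29.8 = -43.62 mV

-44 mV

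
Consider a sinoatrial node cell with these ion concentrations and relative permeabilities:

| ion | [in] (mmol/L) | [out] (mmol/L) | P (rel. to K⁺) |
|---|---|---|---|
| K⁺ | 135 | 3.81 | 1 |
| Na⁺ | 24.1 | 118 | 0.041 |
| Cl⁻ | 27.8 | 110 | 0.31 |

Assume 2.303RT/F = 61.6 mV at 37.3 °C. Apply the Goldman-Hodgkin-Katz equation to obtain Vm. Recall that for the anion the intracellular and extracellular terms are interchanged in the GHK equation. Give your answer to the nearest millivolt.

Vm = 61.6 · log₁₀[(Σ P·[cation]ₒ + Σ P·[anion]ᵢ) / (Σ P·[cation]ᵢ + Σ P·[anion]ₒ)]
Numerator = 1×3.81 + 0.041×118 + 0.31×27.8 = 17.27
Denominator = 1×135 + 0.041×24.1 + 0.31×110 = 170.1
Vm = 61.6 · log₁₀(0.10151) = 61.6 × (-0.9935) = -61.20 mV

-61 mV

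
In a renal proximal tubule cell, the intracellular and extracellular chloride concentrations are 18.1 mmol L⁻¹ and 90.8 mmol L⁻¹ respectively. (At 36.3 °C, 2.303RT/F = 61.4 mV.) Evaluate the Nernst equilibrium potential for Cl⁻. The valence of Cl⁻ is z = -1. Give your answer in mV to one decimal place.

E = (61.4/z) · log₁₀([Cl⁻]_out/[Cl⁻]_in) with z = -1.
For an anion, dividing by z = -1 reverses the sign.
= (61.4/-1) · log₁₀(90.8/18.1) = -61.40 · log₁₀(5.017)
= -61.40 · (0.7004) = -43.01 mV

-43.0 mV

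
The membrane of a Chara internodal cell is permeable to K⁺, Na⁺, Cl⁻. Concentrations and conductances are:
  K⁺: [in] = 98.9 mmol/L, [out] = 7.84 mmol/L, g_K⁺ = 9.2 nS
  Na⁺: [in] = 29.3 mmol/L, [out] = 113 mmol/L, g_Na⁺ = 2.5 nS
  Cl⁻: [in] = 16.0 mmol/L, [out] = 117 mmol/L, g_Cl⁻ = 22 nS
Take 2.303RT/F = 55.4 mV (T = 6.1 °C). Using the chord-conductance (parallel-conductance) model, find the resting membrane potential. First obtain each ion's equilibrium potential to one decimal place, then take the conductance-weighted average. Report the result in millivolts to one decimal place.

E_K⁺ = (55.4/1)·log₁₀(7.84/98.9) = -61.0 mV
E_Na⁺ = (55.4/1)·log₁₀(113/29.3) = 32.5 mV
E_Cl⁻ = (55.4/-1)·log₁₀(117/16.0) = -47.9 mV
Vm = (Σ gᵢEᵢ)/(Σ gᵢ) = (9.2·-61.0 + 2.5·32.5 + 22·-47.9) / (9.2 + 2.5 + 22)
= -1533.75 / 33.7 = -45.51 mV

-45.5 mV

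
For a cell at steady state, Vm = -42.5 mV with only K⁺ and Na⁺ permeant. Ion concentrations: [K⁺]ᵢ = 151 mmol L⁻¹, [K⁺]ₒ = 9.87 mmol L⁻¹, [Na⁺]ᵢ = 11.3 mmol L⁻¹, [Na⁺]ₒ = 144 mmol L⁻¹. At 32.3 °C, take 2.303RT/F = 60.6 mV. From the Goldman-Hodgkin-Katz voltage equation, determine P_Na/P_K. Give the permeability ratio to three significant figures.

0.142

Let α = P_Na/P_K. GHK: Vm = 60.6·log₁₀[(Kₒ + α·Naₒ)/(Kᵢ + α·Naᵢ)].
10^(Vm/60.6) = 10^(-42.5/60.6) = 0.19892
So 0.19892·(Kᵢ + α·Naᵢ) = Kₒ + α·Naₒ → α = (0.19892·151.0 − 9.87) / (144.0 − 0.19892·11.3)
α = (30.04 − 9.87) / (144.0 − 2.248) = 20.17/141.8 = 0.1423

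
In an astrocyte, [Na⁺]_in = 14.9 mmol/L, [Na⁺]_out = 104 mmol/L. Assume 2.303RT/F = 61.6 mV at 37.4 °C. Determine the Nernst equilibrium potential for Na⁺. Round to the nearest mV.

52 mV

E = (61.6/z) · log₁₀([Na⁺]_out/[Na⁺]_in) with z = +1.
= (61.6/1) · log₁₀(104/14.9) = 61.60 · log₁₀(6.98)
= 61.60 · (0.8438) = 51.98 mV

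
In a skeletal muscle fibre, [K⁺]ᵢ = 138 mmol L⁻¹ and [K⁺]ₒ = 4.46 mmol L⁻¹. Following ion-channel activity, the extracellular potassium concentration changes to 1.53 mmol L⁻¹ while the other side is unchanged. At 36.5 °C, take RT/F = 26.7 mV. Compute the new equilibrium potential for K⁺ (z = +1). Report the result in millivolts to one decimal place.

-120.2 mV

After the shift: [K⁺]_out = 1.53, [K⁺]_in = 138 mmol L⁻¹.
E_new = (26.7/1)·ln(1.53/138) = 26.70 · (-4.5020) = -120.20 mV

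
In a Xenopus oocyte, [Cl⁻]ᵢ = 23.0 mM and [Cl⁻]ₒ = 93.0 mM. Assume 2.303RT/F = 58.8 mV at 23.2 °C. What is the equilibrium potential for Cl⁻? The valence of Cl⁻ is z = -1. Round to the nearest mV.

-36 mV

E = (58.8/z) · log₁₀([Cl⁻]_out/[Cl⁻]_in) with z = -1.
For an anion, dividing by z = -1 reverses the sign.
= (58.8/-1) · log₁₀(93.0/23.0) = -58.80 · log₁₀(4.043)
= -58.80 · (0.6068) = -35.68 mV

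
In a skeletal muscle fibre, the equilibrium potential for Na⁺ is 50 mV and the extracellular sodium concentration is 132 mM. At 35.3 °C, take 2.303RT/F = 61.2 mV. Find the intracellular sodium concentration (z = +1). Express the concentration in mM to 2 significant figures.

Nernst: E = (61.2/1) · log₁₀([out]/[in]), so log₁₀([out]/[in]) = 50.0 × 1 / 61.2 = 0.8170.
[out]/[in] = 10^(0.8170) = 6.561.
[in] = 132 / 6.561 = 20.12 mM.

20 mM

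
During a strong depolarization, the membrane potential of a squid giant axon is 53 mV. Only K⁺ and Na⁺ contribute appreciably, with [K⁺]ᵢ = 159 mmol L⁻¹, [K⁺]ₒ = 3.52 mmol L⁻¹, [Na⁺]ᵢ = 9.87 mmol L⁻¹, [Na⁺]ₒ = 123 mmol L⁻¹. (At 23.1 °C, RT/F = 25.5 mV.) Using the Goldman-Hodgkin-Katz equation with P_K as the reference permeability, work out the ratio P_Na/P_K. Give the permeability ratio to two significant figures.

29

Let α = P_Na/P_K. GHK: Vm = 25.5·ln[(Kₒ + α·Naₒ)/(Kᵢ + α·Naᵢ)].
e^(Vm/25.5) = e^(53.0/25.5) = 7.9919
So 7.9919·(Kᵢ + α·Naᵢ) = Kₒ + α·Naₒ → α = (7.9919·159.0 − 3.52) / (123.0 − 7.9919·9.87)
α = (1271 − 3.52) / (123.0 − 78.88) = 1267/44.12 = 28.72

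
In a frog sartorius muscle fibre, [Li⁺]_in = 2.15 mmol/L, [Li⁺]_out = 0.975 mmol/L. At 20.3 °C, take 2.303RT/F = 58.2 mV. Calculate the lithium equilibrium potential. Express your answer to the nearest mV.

-20 mV

E = (58.2/z) · log₁₀([Li⁺]_out/[Li⁺]_in) with z = +1.
= (58.2/1) · log₁₀(0.975/2.15) = 58.20 · log₁₀(0.4535)
= 58.20 · (-0.3434) = -19.99 mV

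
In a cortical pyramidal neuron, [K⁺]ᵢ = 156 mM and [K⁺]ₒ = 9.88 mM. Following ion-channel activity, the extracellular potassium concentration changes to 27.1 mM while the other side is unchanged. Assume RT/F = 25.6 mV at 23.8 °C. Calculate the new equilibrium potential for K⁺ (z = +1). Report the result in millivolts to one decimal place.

-44.8 mV

After the shift: [K⁺]_out = 27.1, [K⁺]_in = 156 mM.
E_new = (25.6/1)·ln(27.1/156) = 25.60 · (-1.7503) = -44.81 mV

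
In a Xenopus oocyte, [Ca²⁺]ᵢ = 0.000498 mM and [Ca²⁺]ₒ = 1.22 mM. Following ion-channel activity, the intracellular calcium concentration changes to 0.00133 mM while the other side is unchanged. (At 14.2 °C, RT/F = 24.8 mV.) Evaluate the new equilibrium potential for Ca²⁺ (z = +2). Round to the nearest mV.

85 mV

After the shift: [Ca²⁺]_out = 1.22, [Ca²⁺]_in = 0.00133 mM.
E_new = (24.8/2)·ln(1.22/0.00133) = 12.40 · (6.8214) = 84.59 mV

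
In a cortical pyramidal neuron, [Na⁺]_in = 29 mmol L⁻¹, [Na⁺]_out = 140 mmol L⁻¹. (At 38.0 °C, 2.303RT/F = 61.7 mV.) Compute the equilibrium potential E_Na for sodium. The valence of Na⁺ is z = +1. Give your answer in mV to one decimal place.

42.2 mV

E = (61.7/z) · log₁₀([Na⁺]_out/[Na⁺]_in) with z = +1.
= (61.7/1) · log₁₀(140/29) = 61.70 · log₁₀(4.828)
= 61.70 · (0.6837) = 42.19 mV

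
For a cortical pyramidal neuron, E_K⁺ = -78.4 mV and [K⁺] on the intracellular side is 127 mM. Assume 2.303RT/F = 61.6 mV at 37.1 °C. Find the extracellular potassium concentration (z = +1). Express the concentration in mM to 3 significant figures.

Nernst: E = (61.6/1) · log₁₀([out]/[in]), so log₁₀([out]/[in]) = -78.4 × 1 / 61.6 = -1.2727.
[out]/[in] = 10^(-1.2727) = 0.05337.
[out] = 0.05337 × 127 = 6.778 mM.

6.78 mM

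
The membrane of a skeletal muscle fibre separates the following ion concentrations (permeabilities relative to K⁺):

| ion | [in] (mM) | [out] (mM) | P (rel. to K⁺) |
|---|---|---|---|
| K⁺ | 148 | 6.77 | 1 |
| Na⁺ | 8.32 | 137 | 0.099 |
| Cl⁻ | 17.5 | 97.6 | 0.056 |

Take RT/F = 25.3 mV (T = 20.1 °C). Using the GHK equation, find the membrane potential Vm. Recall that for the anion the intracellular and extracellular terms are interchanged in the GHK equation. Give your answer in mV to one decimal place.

Vm = 25.3 · ln[(Σ P·[cation]ₒ + Σ P·[anion]ᵢ) / (Σ P·[cation]ᵢ + Σ P·[anion]ₒ)]
Numerator = 1×6.77 + 0.099×137 + 0.056×17.5 = 21.31
Denominator = 1×148 + 0.099×8.32 + 0.056×97.6 = 154.3
Vm = 25.3 · ln(0.13814) = 25.3 × (-1.9795) = -50.08 mV

-50.1 mV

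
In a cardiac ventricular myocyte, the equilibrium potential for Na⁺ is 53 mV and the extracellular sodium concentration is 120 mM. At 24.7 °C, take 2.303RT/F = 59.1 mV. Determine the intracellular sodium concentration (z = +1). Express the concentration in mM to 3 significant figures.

15.2 mM

Nernst: E = (59.1/1) · log₁₀([out]/[in]), so log₁₀([out]/[in]) = 53.0 × 1 / 59.1 = 0.8968.
[out]/[in] = 10^(0.8968) = 7.885.
[in] = 120 / 7.885 = 15.22 mM.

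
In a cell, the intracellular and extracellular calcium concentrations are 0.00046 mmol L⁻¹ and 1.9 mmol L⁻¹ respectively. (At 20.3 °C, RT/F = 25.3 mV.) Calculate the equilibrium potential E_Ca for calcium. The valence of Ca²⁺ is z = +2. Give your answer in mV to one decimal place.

105.3 mV

E = (25.3/z) · ln([Ca²⁺]_out/[Ca²⁺]_in) with z = +2.
= (25.3/2) · ln(1.9/0.00046) = 12.65 · ln(4130)
= 12.65 · (8.3261) = 105.33 mV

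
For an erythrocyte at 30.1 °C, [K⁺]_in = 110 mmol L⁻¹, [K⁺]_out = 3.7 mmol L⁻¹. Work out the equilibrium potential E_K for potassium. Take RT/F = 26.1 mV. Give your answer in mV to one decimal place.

-88.5 mV

E = (26.1/z) · ln([K⁺]_out/[K⁺]_in) with z = +1.
= (26.1/1) · ln(3.7/110) = 26.10 · ln(0.03364)
= 26.10 · (-3.3921) = -88.54 mV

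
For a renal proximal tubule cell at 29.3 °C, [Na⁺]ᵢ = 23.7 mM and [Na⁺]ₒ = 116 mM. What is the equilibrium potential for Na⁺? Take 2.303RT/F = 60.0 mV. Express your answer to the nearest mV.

41 mV

E = (60.0/z) · log₁₀([Na⁺]_out/[Na⁺]_in) with z = +1.
= (60.0/1) · log₁₀(116/23.7) = 60.00 · log₁₀(4.895)
= 60.00 · (0.6897) = 41.38 mV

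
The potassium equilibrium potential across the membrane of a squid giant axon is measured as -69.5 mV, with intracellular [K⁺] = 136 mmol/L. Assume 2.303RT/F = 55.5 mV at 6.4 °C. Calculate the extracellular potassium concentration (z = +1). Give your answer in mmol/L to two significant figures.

7.6 mmol/L

Nernst: E = (55.5/1) · log₁₀([out]/[in]), so log₁₀([out]/[in]) = -69.5 × 1 / 55.5 = -1.2523.
[out]/[in] = 10^(-1.2523) = 0.05594.
[out] = 0.05594 × 136 = 7.608 mmol/L.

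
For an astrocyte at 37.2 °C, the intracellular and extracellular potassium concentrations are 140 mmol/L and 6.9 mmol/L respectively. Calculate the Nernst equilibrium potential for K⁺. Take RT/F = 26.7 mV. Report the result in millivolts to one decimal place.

-80.4 mV

E = (26.7/z) · ln([K⁺]_out/[K⁺]_in) with z = +1.
= (26.7/1) · ln(6.9/140) = 26.70 · ln(0.04929)
= 26.70 · (-3.0101) = -80.37 mV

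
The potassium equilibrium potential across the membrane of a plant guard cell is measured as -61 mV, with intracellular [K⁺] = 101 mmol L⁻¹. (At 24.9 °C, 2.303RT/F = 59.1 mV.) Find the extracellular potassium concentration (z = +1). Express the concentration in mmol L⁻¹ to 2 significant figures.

9.4 mmol L⁻¹

Nernst: E = (59.1/1) · log₁₀([out]/[in]), so log₁₀([out]/[in]) = -61.0 × 1 / 59.1 = -1.0321.
[out]/[in] = 10^(-1.0321) = 0.09286.
[out] = 0.09286 × 101 = 9.379 mmol L⁻¹.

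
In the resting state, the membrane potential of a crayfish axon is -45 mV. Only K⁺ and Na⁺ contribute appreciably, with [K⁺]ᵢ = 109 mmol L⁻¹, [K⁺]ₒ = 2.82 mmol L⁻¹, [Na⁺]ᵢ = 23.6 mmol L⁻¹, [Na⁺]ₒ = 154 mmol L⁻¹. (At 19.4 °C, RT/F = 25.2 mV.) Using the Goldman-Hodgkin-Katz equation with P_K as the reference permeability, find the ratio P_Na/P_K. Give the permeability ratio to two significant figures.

0.10

Let α = P_Na/P_K. GHK: Vm = 25.2·ln[(Kₒ + α·Naₒ)/(Kᵢ + α·Naᵢ)].
e^(Vm/25.2) = e^(-45.0/25.2) = 0.16768
So 0.16768·(Kᵢ + α·Naᵢ) = Kₒ + α·Naₒ → α = (0.16768·109.0 − 2.82) / (154.0 − 0.16768·23.6)
α = (18.28 − 2.82) / (154.0 − 3.957) = 15.46/150 = 0.103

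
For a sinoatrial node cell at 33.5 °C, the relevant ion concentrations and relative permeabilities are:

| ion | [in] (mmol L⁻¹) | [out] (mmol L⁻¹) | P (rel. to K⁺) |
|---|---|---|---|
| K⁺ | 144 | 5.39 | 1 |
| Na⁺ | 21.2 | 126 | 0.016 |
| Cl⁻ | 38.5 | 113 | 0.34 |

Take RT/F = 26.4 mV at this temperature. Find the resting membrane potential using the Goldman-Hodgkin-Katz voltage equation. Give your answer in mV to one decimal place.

-57.8 mV

Vm = 26.4 · ln[(Σ P·[cation]ₒ + Σ P·[anion]ᵢ) / (Σ P·[cation]ᵢ + Σ P·[anion]ₒ)]
Numerator = 1×5.39 + 0.016×126 + 0.34×38.5 = 20.5
Denominator = 1×144 + 0.016×21.2 + 0.34×113 = 182.8
Vm = 26.4 · ln(0.11215) = 26.4 × (-2.1879) = -57.76 mV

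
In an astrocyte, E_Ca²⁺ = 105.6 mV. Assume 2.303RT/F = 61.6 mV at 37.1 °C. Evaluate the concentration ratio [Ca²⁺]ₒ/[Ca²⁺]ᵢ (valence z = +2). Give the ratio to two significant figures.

log₁₀([out]/[in]) = E·z/(61.6) = 105.6 × 2 / 61.6 = 3.4286
[out]/[in] = 10^(3.4286) = 2683

2700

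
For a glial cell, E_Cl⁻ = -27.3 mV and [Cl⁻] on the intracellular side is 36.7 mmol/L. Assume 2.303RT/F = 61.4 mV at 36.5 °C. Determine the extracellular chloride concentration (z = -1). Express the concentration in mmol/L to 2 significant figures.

100 mmol/L

Nernst: E = (61.4/-1) · log₁₀([out]/[in]), so log₁₀([out]/[in]) = -27.3 × -1 / 61.4 = 0.4446.
[out]/[in] = 10^(0.4446) = 2.784.
[out] = 2.784 × 36.7 = 102.2 mmol/L.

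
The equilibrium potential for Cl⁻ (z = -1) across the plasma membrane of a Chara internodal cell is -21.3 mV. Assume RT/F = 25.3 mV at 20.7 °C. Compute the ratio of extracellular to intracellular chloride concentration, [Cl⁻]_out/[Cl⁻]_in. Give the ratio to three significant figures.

ln([out]/[in]) = E·z/(25.3) = -21.3 × -1 / 25.3 = 0.8419
[out]/[in] = e^(0.8419) = 2.321

2.32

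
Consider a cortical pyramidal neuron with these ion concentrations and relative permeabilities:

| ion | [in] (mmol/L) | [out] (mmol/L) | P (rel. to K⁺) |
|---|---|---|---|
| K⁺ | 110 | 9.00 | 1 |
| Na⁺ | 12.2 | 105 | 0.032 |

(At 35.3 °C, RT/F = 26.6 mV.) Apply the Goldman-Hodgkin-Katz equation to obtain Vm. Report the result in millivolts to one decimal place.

-58.2 mV

Vm = 26.6 · ln[(Σ P·[cation]ₒ + Σ P·[anion]ᵢ) / (Σ P·[cation]ᵢ + Σ P·[anion]ₒ)]
Numerator = 1×9.00 + 0.032×105 = 12.36
Denominator = 1×110 + 0.032×12.2 = 110.4
Vm = 26.6 · ln(0.11197) = 26.6 × (-2.1896) = -58.24 mV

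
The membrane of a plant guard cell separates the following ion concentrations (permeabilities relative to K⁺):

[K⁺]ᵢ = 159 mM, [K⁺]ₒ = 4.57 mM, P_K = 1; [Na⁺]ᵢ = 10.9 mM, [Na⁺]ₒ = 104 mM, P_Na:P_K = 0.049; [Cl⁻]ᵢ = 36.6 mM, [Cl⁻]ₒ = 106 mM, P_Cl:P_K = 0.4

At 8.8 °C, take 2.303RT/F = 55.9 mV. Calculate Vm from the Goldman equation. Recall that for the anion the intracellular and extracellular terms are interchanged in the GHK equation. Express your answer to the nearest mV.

Vm = 55.9 · log₁₀[(Σ P·[cation]ₒ + Σ P·[anion]ᵢ) / (Σ P·[cation]ᵢ + Σ P·[anion]ₒ)]
Numerator = 1×4.57 + 0.049×104 + 0.4×36.6 = 24.31
Denominator = 1×159 + 0.049×10.9 + 0.4×106 = 201.9
Vm = 55.9 · log₁₀(0.12037) = 55.9 × (-0.9195) = -51.40 mV

-51 mV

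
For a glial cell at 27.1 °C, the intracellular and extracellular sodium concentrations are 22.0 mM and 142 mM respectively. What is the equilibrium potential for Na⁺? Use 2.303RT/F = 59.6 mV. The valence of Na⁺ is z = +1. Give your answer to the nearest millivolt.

48 mV

E = (59.6/z) · log₁₀([Na⁺]_out/[Na⁺]_in) with z = +1.
= (59.6/1) · log₁₀(142/22.0) = 59.60 · log₁₀(6.455)
= 59.60 · (0.8099) = 48.27 mV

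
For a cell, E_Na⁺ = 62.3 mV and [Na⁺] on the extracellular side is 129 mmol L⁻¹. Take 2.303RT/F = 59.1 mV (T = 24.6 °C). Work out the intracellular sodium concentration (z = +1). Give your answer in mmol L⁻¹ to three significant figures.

11.4 mmol L⁻¹

Nernst: E = (59.1/1) · log₁₀([out]/[in]), so log₁₀([out]/[in]) = 62.3 × 1 / 59.1 = 1.0541.
[out]/[in] = 10^(1.0541) = 11.33.
[in] = 129 / 11.33 = 11.39 mmol L⁻¹.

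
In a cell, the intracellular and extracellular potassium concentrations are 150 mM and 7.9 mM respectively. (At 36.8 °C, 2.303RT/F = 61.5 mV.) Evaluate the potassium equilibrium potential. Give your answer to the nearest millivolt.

E = (61.5/z) · log₁₀([K⁺]_out/[K⁺]_in) with z = +1.
= (61.5/1) · log₁₀(7.9/150) = 61.50 · log₁₀(0.05267)
= 61.50 · (-1.2785) = -78.63 mV

-79 mV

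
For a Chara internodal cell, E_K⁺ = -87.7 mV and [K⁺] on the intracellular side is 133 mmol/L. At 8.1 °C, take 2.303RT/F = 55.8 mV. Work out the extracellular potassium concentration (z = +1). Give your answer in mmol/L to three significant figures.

3.57 mmol/L

Nernst: E = (55.8/1) · log₁₀([out]/[in]), so log₁₀([out]/[in]) = -87.7 × 1 / 55.8 = -1.5717.
[out]/[in] = 10^(-1.5717) = 0.02681.
[out] = 0.02681 × 133 = 3.566 mmol/L.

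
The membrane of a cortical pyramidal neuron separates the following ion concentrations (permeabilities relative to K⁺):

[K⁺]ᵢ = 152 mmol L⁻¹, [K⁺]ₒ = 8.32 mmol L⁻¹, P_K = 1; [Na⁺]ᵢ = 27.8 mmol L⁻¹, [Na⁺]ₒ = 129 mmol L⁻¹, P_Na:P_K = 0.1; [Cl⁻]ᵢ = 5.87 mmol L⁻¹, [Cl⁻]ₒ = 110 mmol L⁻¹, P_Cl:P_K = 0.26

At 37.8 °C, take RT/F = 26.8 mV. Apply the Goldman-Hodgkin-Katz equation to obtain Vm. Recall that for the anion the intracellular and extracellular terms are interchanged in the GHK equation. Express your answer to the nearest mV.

-56 mV

Vm = 26.8 · ln[(Σ P·[cation]ₒ + Σ P·[anion]ᵢ) / (Σ P·[cation]ᵢ + Σ P·[anion]ₒ)]
Numerator = 1×8.32 + 0.1×129 + 0.26×5.87 = 22.75
Denominator = 1×152 + 0.1×27.8 + 0.26×110 = 183.4
Vm = 26.8 · ln(0.12404) = 26.8 × (-2.0872) = -55.94 mV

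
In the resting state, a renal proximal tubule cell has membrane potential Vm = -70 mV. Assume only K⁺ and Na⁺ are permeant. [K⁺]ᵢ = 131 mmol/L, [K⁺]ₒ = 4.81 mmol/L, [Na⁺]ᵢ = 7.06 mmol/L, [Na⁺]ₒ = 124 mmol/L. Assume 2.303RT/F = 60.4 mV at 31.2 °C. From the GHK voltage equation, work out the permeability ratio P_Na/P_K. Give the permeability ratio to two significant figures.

0.035

Let α = P_Na/P_K. GHK: Vm = 60.4·log₁₀[(Kₒ + α·Naₒ)/(Kᵢ + α·Naᵢ)].
10^(Vm/60.4) = 10^(-70.0/60.4) = 0.069352
So 0.069352·(Kᵢ + α·Naᵢ) = Kₒ + α·Naₒ → α = (0.069352·131.0 − 4.81) / (124.0 − 0.069352·7.06)
α = (9.085 − 4.81) / (124.0 − 0.4896) = 4.275/123.5 = 0.03461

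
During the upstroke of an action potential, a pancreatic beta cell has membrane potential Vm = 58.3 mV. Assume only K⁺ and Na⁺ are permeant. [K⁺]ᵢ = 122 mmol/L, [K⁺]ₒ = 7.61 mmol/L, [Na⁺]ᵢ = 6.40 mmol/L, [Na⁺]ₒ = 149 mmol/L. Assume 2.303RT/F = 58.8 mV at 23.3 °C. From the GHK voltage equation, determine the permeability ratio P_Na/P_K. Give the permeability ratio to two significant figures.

Let α = P_Na/P_K. GHK: Vm = 58.8·log₁₀[(Kₒ + α·Naₒ)/(Kᵢ + α·Naᵢ)].
10^(Vm/58.8) = 10^(58.3/58.8) = 9.8061
So 9.8061·(Kᵢ + α·Naᵢ) = Kₒ + α·Naₒ → α = (9.8061·122.0 − 7.61) / (149.0 − 9.8061·6.4)
α = (1196 − 7.61) / (149.0 − 62.76) = 1189/86.24 = 13.78

14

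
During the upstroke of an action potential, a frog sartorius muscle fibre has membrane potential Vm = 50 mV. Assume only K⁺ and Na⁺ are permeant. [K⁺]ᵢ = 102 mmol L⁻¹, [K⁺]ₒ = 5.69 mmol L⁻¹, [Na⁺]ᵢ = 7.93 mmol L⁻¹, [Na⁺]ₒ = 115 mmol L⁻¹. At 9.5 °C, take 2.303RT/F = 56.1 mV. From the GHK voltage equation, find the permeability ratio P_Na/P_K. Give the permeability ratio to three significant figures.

Let α = P_Na/P_K. GHK: Vm = 56.1·log₁₀[(Kₒ + α·Naₒ)/(Kᵢ + α·Naᵢ)].
10^(Vm/56.1) = 10^(50.0/56.1) = 7.7851
So 7.7851·(Kᵢ + α·Naᵢ) = Kₒ + α·Naₒ → α = (7.7851·102.0 − 5.69) / (115.0 − 7.7851·7.93)
α = (794.1 − 5.69) / (115.0 − 61.74) = 788.4/53.26 = 14.8

14.8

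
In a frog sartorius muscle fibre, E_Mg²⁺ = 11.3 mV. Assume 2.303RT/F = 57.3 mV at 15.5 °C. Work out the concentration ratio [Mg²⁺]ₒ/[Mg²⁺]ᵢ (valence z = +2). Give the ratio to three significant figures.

log₁₀([out]/[in]) = E·z/(57.3) = 11.3 × 2 / 57.3 = 0.3944
[out]/[in] = 10^(0.3944) = 2.48

2.48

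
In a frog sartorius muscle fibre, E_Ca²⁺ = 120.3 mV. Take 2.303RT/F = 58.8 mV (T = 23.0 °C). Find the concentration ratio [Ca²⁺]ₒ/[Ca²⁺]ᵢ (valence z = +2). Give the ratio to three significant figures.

12400

log₁₀([out]/[in]) = E·z/(58.8) = 120.3 × 2 / 58.8 = 4.0918
[out]/[in] = 10^(4.0918) = 1.235e+04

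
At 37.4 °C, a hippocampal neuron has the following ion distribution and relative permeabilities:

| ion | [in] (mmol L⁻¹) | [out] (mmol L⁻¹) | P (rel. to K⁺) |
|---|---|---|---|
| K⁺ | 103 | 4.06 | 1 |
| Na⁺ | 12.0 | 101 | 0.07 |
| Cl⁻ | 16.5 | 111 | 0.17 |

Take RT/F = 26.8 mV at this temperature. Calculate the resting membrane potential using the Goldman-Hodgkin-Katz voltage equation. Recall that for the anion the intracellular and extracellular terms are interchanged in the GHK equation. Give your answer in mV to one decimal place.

-58.3 mV

Vm = 26.8 · ln[(Σ P·[cation]ₒ + Σ P·[anion]ᵢ) / (Σ P·[cation]ᵢ + Σ P·[anion]ₒ)]
Numerator = 1×4.06 + 0.07×101 + 0.17×16.5 = 13.93
Denominator = 1×103 + 0.07×12.0 + 0.17×111 = 122.7
Vm = 26.8 · ln(0.11356) = 26.8 × (-2.1754) = -58.30 mV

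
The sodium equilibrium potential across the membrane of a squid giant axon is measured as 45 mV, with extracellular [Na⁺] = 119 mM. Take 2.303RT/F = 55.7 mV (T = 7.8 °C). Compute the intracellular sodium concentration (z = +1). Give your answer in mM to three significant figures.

18.5 mM

Nernst: E = (55.7/1) · log₁₀([out]/[in]), so log₁₀([out]/[in]) = 45.0 × 1 / 55.7 = 0.8079.
[out]/[in] = 10^(0.8079) = 6.425.
[in] = 119 / 6.425 = 18.52 mM.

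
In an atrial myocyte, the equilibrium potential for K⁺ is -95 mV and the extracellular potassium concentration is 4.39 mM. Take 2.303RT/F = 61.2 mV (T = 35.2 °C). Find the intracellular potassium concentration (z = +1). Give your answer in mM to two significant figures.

Nernst: E = (61.2/1) · log₁₀([out]/[in]), so log₁₀([out]/[in]) = -95.0 × 1 / 61.2 = -1.5523.
[out]/[in] = 10^(-1.5523) = 0.02804.
[in] = 4.39 / 0.02804 = 156.6 mM.

160 mM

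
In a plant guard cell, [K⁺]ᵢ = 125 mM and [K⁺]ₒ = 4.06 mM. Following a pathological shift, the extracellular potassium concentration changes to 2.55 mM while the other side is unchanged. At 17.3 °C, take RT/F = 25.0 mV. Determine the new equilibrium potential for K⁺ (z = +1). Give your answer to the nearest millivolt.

-97 mV

After the shift: [K⁺]_out = 2.55, [K⁺]_in = 125 mM.
E_new = (25.0/1)·ln(2.55/125) = 25.00 · (-3.8922) = -97.31 mV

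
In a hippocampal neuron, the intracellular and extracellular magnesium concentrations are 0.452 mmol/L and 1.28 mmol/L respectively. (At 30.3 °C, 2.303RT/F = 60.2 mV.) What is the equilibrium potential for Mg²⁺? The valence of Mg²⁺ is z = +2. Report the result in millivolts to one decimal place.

13.6 mV

E = (60.2/z) · log₁₀([Mg²⁺]_out/[Mg²⁺]_in) with z = +2.
= (60.2/2) · log₁₀(1.28/0.452) = 30.10 · log₁₀(2.832)
= 30.10 · (0.4521) = 13.61 mV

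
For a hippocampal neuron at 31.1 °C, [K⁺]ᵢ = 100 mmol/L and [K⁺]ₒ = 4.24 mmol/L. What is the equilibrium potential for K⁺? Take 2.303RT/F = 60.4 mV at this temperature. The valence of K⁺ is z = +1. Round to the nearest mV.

E = (60.4/z) · log₁₀([K⁺]_out/[K⁺]_in) with z = +1.
= (60.4/1) · log₁₀(4.24/100) = 60.40 · log₁₀(0.0424)
= 60.40 · (-1.3726) = -82.91 mV

-83 mV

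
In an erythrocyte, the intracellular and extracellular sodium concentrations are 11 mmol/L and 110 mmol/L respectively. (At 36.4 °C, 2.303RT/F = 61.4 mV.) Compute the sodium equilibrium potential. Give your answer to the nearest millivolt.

61 mV

E = (61.4/z) · log₁₀([Na⁺]_out/[Na⁺]_in) with z = +1.
= (61.4/1) · log₁₀(110/11) = 61.40 · log₁₀(10)
= 61.40 · (1.0000) = 61.40 mV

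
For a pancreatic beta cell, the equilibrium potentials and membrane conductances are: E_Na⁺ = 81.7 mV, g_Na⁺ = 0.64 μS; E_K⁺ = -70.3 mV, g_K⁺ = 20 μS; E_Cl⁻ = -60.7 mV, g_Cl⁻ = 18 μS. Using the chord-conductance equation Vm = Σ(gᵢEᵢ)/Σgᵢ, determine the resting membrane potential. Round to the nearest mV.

-63 mV

Σ gᵢEᵢ = 0.64·(81.7) + 20·(-70.3) + 18·(-60.7) = -2446.31
Σ gᵢ = 0.64 + 20 + 18 = 38.64
Vm = -2446.31 / 38.64 = -63.31 mV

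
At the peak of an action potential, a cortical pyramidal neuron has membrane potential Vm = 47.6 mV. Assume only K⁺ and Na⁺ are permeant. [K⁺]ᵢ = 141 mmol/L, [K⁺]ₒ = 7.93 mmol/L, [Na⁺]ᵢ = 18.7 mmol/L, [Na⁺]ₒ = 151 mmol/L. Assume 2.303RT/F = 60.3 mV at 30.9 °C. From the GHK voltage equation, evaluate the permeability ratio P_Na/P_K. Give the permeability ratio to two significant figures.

Let α = P_Na/P_K. GHK: Vm = 60.3·log₁₀[(Kₒ + α·Naₒ)/(Kᵢ + α·Naᵢ)].
10^(Vm/60.3) = 10^(47.6/60.3) = 6.1572
So 6.1572·(Kᵢ + α·Naᵢ) = Kₒ + α·Naₒ → α = (6.1572·141.0 − 7.93) / (151.0 − 6.1572·18.7)
α = (868.2 − 7.93) / (151.0 − 115.1) = 860.2/35.86 = 23.99

24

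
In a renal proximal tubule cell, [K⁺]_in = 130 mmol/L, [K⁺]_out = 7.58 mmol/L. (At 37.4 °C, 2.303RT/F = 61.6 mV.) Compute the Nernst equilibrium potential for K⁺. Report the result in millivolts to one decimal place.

-76.0 mV

E = (61.6/z) · log₁₀([K⁺]_out/[K⁺]_in) with z = +1.
= (61.6/1) · log₁₀(7.58/130) = 61.60 · log₁₀(0.05831)
= 61.60 · (-1.2343) = -76.03 mV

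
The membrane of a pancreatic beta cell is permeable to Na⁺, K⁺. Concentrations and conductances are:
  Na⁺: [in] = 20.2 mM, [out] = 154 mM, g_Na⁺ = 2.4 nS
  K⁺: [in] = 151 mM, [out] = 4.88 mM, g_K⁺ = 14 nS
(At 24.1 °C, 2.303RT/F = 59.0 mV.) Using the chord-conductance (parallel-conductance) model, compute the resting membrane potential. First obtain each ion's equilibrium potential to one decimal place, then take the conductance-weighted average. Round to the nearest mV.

-67 mV

E_Na⁺ = (59.0/1)·log₁₀(154/20.2) = 52.0 mV
E_K⁺ = (59.0/1)·log₁₀(4.88/151) = -87.9 mV
Vm = (Σ gᵢEᵢ)/(Σ gᵢ) = (2.4·52.0 + 14·-87.9) / (2.4 + 14)
= -1105.80 / 16.4 = -67.43 mV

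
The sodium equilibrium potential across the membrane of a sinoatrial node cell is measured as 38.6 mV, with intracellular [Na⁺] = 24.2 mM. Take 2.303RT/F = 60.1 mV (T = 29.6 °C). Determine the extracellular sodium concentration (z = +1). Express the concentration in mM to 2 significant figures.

110 mM

Nernst: E = (60.1/1) · log₁₀([out]/[in]), so log₁₀([out]/[in]) = 38.6 × 1 / 60.1 = 0.6423.
[out]/[in] = 10^(0.6423) = 4.388.
[out] = 4.388 × 24.2 = 106.2 mM.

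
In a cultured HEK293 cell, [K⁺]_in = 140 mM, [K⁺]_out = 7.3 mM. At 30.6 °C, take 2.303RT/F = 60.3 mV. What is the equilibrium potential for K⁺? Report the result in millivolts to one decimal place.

-77.4 mV

E = (60.3/z) · log₁₀([K⁺]_out/[K⁺]_in) with z = +1.
= (60.3/1) · log₁₀(7.3/140) = 60.30 · log₁₀(0.05214)
= 60.30 · (-1.2828) = -77.35 mV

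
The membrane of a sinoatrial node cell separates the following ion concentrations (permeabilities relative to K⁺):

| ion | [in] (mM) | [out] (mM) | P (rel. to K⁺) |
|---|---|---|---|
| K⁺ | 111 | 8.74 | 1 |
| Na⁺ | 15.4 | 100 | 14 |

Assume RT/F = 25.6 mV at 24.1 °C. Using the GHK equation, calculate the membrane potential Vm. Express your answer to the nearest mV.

37 mV

Vm = 25.6 · ln[(Σ P·[cation]ₒ + Σ P·[anion]ᵢ) / (Σ P·[cation]ᵢ + Σ P·[anion]ₒ)]
Numerator = 1×8.74 + 14×100 = 1409
Denominator = 1×111 + 14×15.4 = 326.6
Vm = 25.6 · ln(4.3133) = 25.6 × (1.4617) = 37.42 mV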